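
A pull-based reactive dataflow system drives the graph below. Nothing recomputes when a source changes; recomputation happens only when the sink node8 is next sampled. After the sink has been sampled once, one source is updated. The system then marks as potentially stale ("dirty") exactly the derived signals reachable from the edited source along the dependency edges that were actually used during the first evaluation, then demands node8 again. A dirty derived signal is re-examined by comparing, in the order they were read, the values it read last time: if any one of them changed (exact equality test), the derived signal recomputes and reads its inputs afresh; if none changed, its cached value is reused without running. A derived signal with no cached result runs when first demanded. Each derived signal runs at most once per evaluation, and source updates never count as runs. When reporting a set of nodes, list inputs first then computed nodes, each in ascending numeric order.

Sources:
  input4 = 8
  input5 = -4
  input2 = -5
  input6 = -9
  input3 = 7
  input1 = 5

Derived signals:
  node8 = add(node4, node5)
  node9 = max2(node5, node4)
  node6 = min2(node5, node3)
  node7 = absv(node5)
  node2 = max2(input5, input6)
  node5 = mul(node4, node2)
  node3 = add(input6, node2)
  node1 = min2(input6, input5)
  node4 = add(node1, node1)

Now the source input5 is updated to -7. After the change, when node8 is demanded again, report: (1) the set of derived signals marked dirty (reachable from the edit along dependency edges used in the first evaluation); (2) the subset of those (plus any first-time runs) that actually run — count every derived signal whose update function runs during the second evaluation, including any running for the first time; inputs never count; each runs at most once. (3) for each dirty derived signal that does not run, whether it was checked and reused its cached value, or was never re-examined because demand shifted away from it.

First evaluation (everything demanded from the output):
  node1 = min2(-9, -4) = -9
  node2 = max2(-4, -9) = -4
  node4 = add(-9, -9) = -18
  node5 = mul(-18, -4) = 72
  node8 = add(-18, 72) = 54

Propagation after the edit:
  node1: runs — input5 -4->-7; result -9 (same value as before).
  node2: runs — input5 -4->-7; result -7.
  node4: checked — values it read are unchanged (node1 unchanged, node1 unchanged); reused cached -18 without running.
  node5: runs — node2 -4->-7; result 126.
  node8: runs — node5 72->126; result 108.

Key observation: the cutoff stops propagation at node4 — its inputs' values are unchanged, so it reuses its cache.

Marked dirty: node1, node2, node4, node5, node8.
Derived signals that run: node1, node2, node5, node8 — 4 in total.
Checked but reused from cache: node4.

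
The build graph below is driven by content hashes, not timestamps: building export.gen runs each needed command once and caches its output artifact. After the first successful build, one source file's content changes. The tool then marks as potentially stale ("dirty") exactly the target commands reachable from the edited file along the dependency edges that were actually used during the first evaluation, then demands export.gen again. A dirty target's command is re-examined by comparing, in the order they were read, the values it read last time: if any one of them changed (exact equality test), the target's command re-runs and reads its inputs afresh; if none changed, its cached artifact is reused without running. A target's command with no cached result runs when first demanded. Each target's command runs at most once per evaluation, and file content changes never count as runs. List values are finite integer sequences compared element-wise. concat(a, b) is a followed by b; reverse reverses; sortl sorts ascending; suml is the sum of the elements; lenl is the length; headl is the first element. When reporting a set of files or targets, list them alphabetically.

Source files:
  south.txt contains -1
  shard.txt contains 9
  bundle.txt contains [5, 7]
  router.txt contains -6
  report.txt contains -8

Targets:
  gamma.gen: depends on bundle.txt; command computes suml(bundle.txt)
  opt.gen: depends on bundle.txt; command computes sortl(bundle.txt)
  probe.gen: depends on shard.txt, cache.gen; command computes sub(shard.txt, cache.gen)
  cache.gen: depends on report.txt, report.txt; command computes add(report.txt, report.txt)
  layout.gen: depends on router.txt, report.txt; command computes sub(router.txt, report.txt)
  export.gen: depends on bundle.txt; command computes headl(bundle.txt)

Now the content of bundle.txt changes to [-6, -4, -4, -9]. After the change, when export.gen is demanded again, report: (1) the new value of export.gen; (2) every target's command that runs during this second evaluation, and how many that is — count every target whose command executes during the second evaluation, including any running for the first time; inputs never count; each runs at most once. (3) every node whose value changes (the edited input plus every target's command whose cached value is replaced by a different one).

export.gen now evaluates to -6.
Run set: export.gen (1 run).
Changed values: bundle.txt, export.gen.

Initial pass — values computed on the first demand:
  export.gen = headl([5, 7]) = 5

Second demand — change propagation:
  export.gen: re-runs because bundle.txt [5, 7]->[-6, -4, -4, -9]; new result -6.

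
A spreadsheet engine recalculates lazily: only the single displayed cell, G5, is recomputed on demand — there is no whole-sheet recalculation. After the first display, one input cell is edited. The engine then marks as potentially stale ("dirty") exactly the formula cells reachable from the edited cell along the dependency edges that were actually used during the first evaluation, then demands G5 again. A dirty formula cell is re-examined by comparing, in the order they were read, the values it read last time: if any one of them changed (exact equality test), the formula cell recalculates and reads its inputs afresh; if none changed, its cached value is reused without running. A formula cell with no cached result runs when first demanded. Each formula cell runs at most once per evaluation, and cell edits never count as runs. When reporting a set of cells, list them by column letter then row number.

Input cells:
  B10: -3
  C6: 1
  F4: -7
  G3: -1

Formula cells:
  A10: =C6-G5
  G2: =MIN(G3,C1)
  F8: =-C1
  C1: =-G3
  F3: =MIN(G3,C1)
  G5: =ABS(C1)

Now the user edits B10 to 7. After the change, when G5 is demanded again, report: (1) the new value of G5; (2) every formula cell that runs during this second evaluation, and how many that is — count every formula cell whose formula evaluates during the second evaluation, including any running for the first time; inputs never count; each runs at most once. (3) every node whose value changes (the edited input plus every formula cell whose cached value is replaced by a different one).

First evaluation (everything demanded from the output):
  C1 = -(-1) = 1
  G5 = ABS(1) = 1

Propagation after the edit:
  B10 feeds no computation that the output demands — nothing is marked dirty and nothing runs.

Key observation: B10 is never demanded by the output, so the edit triggers no recomputation at all.

New value of G5: 1.
Formula cells that run: none — 0 in total.
Values that change: B10.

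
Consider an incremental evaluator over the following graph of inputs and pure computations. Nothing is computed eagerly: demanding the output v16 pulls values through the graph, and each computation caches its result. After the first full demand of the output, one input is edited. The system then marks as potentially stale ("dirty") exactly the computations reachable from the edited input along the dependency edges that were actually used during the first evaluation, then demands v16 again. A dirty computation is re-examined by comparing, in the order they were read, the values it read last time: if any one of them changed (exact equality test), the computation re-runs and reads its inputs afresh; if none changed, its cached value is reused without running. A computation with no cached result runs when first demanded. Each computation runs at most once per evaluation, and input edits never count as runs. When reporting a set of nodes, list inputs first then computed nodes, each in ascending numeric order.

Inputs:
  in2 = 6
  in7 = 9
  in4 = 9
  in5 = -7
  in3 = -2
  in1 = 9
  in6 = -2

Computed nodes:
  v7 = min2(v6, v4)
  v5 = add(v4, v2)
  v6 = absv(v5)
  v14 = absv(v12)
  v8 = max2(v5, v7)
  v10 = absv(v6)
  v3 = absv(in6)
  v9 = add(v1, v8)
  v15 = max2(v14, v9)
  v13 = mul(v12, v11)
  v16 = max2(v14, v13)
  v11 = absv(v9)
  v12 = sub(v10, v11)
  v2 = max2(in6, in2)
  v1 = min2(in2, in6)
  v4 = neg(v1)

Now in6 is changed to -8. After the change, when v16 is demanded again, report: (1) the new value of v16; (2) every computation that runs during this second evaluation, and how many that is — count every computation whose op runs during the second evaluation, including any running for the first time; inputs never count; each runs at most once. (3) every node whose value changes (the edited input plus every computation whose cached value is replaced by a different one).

Initial pass — values computed on the first demand:
  v1 = min2(6, -2) = -2
  v2 = max2(-2, 6) = 6
  v4 = neg(-2) = 2
  v5 = add(2, 6) = 8
  v6 = absv(8) = 8
  v7 = min2(8, 2) = 2
  v8 = max2(8, 2) = 8
  v9 = add(-2, 8) = 6
  v10 = absv(8) = 8
  v11 = absv(6) = 6
  v12 = sub(8, 6) = 2
  v13 = mul(2, 6) = 12
  v14 = absv(2) = 2
  v16 = max2(2, 12) = 12

Second demand — change propagation:
  v1: re-runs because in6 -2->-8; new result -8.
  v2: re-runs because in6 -2->-8; new result 6 (unchanged).
  v4: re-runs because v1 -2->-8; new result 8.
  v5: re-runs because v4 2->8; new result 14.
  v6: re-runs because v5 8->14; new result 14.
  v7: re-runs because v6 8->14; v4 2->8; new result 8.
  v8: re-runs because v5 8->14; v7 2->8; new result 14.
  v9: re-runs because v1 -2->-8; v8 8->14; new result 6 (unchanged).
  v10: re-runs because v6 8->14; new result 14.
  v11: re-examined; everything it read last time is the same (v9 unchanged) — cache 6 kept, no run.
  v12: re-runs because v10 8->14; new result 8.
  v13: re-runs because v12 2->8; new result 48.
  v14: re-runs because v12 2->8; new result 8.
  v16: re-runs because v14 2->8; v13 12->48; new result 48.

The important point: at v11 every value read last time is unchanged, so the dirty flag clears without a run.

v16 now evaluates to 48.
Run set: v1, v2, v4, v5, v6, v7, v8, v9, v10, v12, v13, v14, v16 (13 run).
Changed values: in6, v1, v4, v5, v6, v7, v8, v10, v12, v13, v14, v16.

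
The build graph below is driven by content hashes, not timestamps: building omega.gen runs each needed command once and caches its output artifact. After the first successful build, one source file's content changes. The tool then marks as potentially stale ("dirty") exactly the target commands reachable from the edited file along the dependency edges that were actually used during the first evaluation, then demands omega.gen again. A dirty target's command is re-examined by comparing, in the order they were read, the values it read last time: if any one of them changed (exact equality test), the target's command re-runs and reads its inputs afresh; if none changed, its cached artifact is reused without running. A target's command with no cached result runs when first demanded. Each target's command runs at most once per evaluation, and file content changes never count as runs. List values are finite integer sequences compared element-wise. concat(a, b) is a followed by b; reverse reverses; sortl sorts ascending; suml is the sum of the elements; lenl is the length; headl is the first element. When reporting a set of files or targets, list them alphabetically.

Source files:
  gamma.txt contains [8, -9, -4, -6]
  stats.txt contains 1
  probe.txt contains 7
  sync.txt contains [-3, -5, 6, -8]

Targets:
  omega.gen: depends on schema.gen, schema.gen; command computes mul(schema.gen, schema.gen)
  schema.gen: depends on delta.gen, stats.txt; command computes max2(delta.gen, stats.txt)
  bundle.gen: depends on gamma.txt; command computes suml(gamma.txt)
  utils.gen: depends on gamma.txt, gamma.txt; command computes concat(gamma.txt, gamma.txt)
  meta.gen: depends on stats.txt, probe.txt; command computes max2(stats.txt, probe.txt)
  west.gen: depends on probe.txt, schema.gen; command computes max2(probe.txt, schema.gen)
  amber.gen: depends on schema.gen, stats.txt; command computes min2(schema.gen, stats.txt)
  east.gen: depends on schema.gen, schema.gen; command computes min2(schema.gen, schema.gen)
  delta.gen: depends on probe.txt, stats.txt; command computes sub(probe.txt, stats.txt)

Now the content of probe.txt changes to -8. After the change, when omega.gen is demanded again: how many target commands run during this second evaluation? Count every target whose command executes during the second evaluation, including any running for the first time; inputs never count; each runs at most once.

Run set: delta.gen, omega.gen, schema.gen (3 run).

Initial pass — values computed on the first demand:
  delta.gen = sub(7, 1) = 6
  schema.gen = max2(6, 1) = 6
  omega.gen = mul(6, 6) = 36

Second demand — change propagation:
  delta.gen: re-runs because probe.txt 7->-8; new result -9.
  schema.gen: re-runs because delta.gen 6->-9; new result 1.
  omega.gen: re-runs because schema.gen 6->1; schema.gen 6->1; new result 1.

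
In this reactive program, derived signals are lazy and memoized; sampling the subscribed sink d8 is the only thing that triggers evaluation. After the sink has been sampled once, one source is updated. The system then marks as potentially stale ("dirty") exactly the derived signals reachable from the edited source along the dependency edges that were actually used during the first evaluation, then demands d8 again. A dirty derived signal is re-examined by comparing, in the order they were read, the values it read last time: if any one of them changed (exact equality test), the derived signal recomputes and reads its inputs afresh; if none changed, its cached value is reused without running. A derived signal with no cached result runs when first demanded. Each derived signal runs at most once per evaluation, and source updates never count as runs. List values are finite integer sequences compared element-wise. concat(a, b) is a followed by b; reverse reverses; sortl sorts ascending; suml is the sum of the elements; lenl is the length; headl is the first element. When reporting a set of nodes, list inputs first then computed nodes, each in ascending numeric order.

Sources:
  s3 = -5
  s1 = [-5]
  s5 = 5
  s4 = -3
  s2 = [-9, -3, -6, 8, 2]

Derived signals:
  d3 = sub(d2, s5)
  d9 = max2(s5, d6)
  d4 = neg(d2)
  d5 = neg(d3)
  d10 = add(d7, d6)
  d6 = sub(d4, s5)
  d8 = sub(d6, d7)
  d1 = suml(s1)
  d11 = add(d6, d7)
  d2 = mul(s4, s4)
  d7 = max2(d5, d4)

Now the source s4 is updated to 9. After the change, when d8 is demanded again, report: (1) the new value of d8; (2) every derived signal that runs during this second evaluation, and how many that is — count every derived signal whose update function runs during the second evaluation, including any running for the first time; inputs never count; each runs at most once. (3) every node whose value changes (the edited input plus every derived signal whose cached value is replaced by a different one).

First demand of the output computes:
  d2 = mul(-3, -3) = 9
  d3 = sub(9, 5) = 4
  d4 = neg(9) = -9
  d5 = neg(4) = -4
  d6 = sub(-9, 5) = -14
  d7 = max2(-4, -9) = -4
  d8 = sub(-14, -4) = -10

After the edit, cleaning proceeds:
  d2: a read changed (s4 -3->9; s4 -3->9) — executes, giving 81.
  d3: a read changed (d2 9->81) — executes, giving 76.
  d4: a read changed (d2 9->81) — executes, giving -81.
  d5: a read changed (d3 4->76) — executes, giving -76.
  d6: a read changed (d4 -9->-81) — executes, giving -86.
  d7: a read changed (d5 -4->-76; d4 -9->-81) — executes, giving -76.
  d8: a read changed (d6 -14->-86; d7 -4->-76) — executes, giving -10 — identical to its old value.

Demanding d8 again yields -10.
7 derived signals run: d2, d3, d4, d5, d6, d7, d8.
The nodes whose values change: s4, d2, d3, d4, d5, d6, d7.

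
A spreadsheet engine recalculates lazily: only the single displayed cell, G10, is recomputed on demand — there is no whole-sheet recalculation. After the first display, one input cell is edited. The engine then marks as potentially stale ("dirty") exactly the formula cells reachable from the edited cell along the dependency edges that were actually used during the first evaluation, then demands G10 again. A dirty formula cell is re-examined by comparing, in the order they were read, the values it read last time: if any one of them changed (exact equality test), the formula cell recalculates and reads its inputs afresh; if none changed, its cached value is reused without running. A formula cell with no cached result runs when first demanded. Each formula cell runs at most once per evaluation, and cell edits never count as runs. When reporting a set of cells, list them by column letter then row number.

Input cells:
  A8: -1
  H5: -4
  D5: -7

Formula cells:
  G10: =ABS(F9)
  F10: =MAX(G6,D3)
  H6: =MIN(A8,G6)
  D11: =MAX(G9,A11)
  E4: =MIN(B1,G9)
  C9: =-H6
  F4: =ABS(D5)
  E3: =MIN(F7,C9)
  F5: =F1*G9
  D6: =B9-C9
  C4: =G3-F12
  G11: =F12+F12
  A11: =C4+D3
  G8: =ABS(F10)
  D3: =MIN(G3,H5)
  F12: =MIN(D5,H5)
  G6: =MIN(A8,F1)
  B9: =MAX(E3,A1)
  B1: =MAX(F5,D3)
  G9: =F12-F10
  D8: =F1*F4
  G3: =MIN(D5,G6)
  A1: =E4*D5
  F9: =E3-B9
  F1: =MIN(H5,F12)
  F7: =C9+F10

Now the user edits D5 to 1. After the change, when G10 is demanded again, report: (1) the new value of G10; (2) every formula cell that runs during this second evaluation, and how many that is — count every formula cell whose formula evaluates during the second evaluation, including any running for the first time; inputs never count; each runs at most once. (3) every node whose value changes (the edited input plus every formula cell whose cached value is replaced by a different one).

First evaluation (everything demanded from the output):
  F12 = MIN(-7, -4) = -7
  F1 = MIN(-4, -7) = -7
  G6 = MIN(-1, -7) = -7
  G3 = MIN(-7, -7) = -7
  D3 = MIN(-7, -4) = -7
  F10 = MAX(-7, -7) = -7
  G9 = -7 - -7 = 0
  F5 = -7 * 0 = 0
  B1 = MAX(0, -7) = 0
  E4 = MIN(0, 0) = 0
  A1 = 0 * -7 = 0
  H6 = MIN(-1, -7) = -7
  C9 = -(-7) = 7
  F7 = 7 + -7 = 0
  E3 = MIN(0, 7) = 0
  B9 = MAX(0, 0) = 0
  F9 = 0 - 0 = 0
  G10 = ABS(0) = 0

Propagation after the edit:
  F12: runs — D5 -7->1; result -4.
  F1: runs — F12 -7->-4; result -4.
  G6: runs — F1 -7->-4; result -4.
  G3: runs — D5 -7->1; G6 -7->-4; result -4.
  D3: runs — G3 -7->-4; result -4.
  F10: runs — G6 -7->-4; D3 -7->-4; result -4.
  G9: runs — F12 -7->-4; F10 -7->-4; result 0 (same value as before).
  F5: runs — F1 -7->-4; result 0 (same value as before).
  B1: runs — D3 -7->-4; result 0 (same value as before).
  E4: checked — values it read are unchanged (B1 unchanged, G9 unchanged); reused cached 0 without running.
  A1: runs — D5 -7->1; result 0 (same value as before).
  H6: runs — G6 -7->-4; result -4.
  C9: runs — H6 -7->-4; result 4.
  F7: runs — C9 7->4; F10 -7->-4; result 0 (same value as before).
  E3: runs — C9 7->4; result 0 (same value as before).
  B9: checked — values it read are unchanged (E3 unchanged, A1 unchanged); reused cached 0 without running.
  F9: checked — values it read are unchanged (E3 unchanged, B9 unchanged); reused cached 0 without running.
  G10: checked — values it read are unchanged (F9 unchanged); reused cached 0 without running.

Key observation: the cutoff stops propagation at E4 — its inputs' values are unchanged, so it reuses its cache.

New value of G10: 0.
Formula cells that run: A1, B1, C9, D3, E3, F1, F5, F7, F10, F12, G3, G6, G9, H6 — 14 in total.
Values that change: C9, D3, D5, F1, F10, F12, G3, G6, H6.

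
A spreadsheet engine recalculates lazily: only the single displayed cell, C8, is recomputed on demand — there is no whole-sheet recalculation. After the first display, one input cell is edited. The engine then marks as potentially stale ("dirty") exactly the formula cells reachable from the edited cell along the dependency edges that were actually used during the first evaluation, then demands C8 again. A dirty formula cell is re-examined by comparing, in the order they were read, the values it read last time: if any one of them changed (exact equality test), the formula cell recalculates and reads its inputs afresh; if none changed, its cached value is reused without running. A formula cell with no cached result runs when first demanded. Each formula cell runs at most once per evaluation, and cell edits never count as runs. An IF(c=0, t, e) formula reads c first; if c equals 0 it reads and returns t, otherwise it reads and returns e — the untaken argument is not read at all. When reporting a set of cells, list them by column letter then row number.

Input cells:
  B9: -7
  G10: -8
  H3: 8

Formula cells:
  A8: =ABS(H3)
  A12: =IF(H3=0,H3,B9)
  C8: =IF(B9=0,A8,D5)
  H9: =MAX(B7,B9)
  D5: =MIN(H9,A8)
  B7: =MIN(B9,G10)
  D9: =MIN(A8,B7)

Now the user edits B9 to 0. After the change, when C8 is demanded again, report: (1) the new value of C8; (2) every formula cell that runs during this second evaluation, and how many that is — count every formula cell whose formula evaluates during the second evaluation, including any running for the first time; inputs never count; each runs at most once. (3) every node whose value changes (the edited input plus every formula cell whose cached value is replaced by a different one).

New value of C8: 8.
Formula cells that run: C8 — 1 in total.
Values that change: B9, C8.
Key observation: a condition flipped, so demand moved to the other branch — B7, D5, H9 are never re-examined.

First evaluation (everything demanded from the output):
  A8 = ABS(8) = 8
  B7 = MIN(-7, -8) = -8
  H9 = MAX(-8, -7) = -7
  D5 = MIN(-7, 8) = -7
  C8 = IF(B9=0: B9=-7 -> else branch D5) = -7

Propagation after the edit:
  B7: marked dirty but never re-examined — demand shifted away from it.
  H9: marked dirty but never re-examined — demand shifted away from it.
  D5: marked dirty but never re-examined — demand shifted away from it.
  C8: runs — B9 -7->0; result 8.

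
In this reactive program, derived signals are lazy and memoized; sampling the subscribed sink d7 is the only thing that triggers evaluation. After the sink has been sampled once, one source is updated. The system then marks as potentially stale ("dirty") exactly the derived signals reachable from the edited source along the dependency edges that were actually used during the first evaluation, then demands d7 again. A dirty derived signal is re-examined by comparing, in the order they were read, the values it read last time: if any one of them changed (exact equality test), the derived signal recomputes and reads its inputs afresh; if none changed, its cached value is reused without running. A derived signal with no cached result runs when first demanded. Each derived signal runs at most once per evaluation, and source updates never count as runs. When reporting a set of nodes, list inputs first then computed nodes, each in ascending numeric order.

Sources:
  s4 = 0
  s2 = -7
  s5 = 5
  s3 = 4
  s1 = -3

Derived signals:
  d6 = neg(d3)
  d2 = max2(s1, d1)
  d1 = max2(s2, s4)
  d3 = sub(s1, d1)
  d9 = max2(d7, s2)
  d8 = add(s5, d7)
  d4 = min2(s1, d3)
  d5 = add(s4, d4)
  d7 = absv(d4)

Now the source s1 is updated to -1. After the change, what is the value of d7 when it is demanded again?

Demanding d7 again yields 1.

First demand of the output computes:
  d1 = max2(-7, 0) = 0
  d3 = sub(-3, 0) = -3
  d4 = min2(-3, -3) = -3
  d7 = absv(-3) = 3

After the edit, cleaning proceeds:
  d3: a read changed (s1 -3->-1) — executes, giving -1.
  d4: a read changed (s1 -3->-1; d3 -3->-1) — executes, giving -1.
  d7: a read changed (d4 -3->-1) — executes, giving 1.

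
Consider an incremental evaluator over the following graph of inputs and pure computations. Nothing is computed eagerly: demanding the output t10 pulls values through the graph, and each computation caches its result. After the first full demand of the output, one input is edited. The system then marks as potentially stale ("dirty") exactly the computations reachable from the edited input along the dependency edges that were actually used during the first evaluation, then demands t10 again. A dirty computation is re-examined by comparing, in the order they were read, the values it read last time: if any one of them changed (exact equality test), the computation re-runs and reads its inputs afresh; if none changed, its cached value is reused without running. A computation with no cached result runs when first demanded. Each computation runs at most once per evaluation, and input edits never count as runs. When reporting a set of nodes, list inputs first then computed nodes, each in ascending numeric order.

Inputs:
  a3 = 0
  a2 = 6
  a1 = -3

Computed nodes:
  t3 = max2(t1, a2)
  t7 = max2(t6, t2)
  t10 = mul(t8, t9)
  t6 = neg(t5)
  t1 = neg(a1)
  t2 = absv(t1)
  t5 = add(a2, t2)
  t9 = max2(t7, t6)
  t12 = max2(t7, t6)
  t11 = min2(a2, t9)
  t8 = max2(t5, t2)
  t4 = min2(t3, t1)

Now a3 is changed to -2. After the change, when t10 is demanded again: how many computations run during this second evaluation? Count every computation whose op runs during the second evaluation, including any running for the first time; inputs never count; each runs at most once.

Run set: none (0 run).
The important point: nothing the output needs ever reads a3, so the edit is invisible to it.

Initial pass — values computed on the first demand:
  t1 = neg(-3) = 3
  t2 = absv(3) = 3
  t5 = add(6, 3) = 9
  t6 = neg(9) = -9
  t7 = max2(-9, 3) = 3
  t8 = max2(9, 3) = 9
  t9 = max2(3, -9) = 3
  t10 = mul(9, 3) = 27

Second demand — change propagation:
  no demanded computation ever read a3, so the edit dirties nothing and nothing runs.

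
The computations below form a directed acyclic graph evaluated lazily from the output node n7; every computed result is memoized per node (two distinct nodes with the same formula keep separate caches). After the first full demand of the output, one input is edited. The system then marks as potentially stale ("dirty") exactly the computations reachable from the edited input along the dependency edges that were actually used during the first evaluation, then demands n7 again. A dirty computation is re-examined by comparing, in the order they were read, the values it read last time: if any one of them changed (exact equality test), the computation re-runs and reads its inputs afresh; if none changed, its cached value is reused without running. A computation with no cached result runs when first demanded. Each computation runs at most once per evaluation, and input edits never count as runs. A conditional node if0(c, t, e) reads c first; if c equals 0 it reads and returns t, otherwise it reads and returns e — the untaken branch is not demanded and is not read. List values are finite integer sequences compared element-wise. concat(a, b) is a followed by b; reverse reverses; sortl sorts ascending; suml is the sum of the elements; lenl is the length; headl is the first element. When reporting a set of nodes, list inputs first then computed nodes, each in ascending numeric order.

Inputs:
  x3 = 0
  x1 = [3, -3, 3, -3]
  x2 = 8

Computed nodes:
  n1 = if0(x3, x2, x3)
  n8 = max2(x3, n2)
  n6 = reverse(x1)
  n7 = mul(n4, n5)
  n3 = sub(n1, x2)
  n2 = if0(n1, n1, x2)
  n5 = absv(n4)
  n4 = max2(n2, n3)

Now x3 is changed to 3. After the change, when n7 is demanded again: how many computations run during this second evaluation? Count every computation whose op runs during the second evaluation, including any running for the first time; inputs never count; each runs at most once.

4 computations run: n1, n2, n3, n4.
Note where the cutoff bites: n5 is checked, finds nothing changed, and keeps its cache.

First demand of the output computes:
  n1 = if0(x3=0 -> then branch x2) = 8
  n2 = if0(n1=8 -> else branch x2) = 8
  n3 = sub(8, 8) = 0
  n4 = max2(8, 0) = 8
  n5 = absv(8) = 8
  n7 = mul(8, 8) = 64

After the edit, cleaning proceeds:
  n1: a read changed (x3 0->3) — executes, giving 3.
  n2: a read changed (n1 8->3) — executes, giving 8 — identical to its old value.
  n3: a read changed (n1 8->3) — executes, giving -5.
  n4: a read changed (n3 0->-5) — executes, giving 8 — identical to its old value.
  n5: dirty, but its reads are unchanged (n4 unchanged); cached 8 stands.
  n7: dirty, but its reads are unchanged (n4 unchanged, n5 unchanged); cached 64 stands.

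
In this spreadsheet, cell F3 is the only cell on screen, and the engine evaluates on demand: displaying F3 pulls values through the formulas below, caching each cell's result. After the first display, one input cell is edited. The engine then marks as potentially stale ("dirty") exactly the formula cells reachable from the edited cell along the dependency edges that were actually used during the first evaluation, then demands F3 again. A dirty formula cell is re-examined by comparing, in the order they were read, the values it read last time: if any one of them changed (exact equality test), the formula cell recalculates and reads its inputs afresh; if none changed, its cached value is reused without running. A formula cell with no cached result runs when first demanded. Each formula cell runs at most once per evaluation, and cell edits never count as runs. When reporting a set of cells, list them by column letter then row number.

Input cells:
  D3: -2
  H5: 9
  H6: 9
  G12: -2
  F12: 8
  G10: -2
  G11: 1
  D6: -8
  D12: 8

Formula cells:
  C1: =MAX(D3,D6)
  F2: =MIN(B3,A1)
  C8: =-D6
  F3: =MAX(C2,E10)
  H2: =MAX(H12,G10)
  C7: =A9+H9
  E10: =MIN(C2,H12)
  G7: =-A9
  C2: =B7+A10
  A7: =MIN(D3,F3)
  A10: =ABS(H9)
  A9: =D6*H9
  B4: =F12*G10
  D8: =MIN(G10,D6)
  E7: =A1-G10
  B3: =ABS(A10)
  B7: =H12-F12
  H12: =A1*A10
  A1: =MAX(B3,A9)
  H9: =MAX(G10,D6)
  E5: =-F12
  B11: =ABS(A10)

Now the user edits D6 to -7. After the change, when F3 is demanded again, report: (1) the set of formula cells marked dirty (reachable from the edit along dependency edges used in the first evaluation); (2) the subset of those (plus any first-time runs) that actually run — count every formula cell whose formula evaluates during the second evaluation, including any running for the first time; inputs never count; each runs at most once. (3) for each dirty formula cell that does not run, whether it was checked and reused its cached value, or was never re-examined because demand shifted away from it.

Dirty set: A1, A9, A10, B3, B7, C2, E10, F3, H9, H12.
Run set: A1, A9, B7, C2, E10, F3, H9, H12 (8 run).
Re-examined without running (cache reused): A10, B3.
The important point: at A10 every value read last time is unchanged, so the dirty flag clears without a run.

Initial pass — values computed on the first demand:
  H9 = MAX(-2, -8) = -2
  A9 = -8 * -2 = 16
  A10 = ABS(-2) = 2
  B3 = ABS(2) = 2
  A1 = MAX(2, 16) = 16
  H12 = 16 * 2 = 32
  B7 = 32 - 8 = 24
  C2 = 24 + 2 = 26
  E10 = MIN(26, 32) = 26
  F3 = MAX(26, 26) = 26

Second demand — change propagation:
  H9: re-runs because D6 -8->-7; new result -2 (unchanged).
  A9: re-runs because D6 -8->-7; new result 14.
  A10: re-examined; everything it read last time is the same (H9 unchanged) — cache 2 kept, no run.
  B3: re-examined; everything it read last time is the same (A10 unchanged) — cache 2 kept, no run.
  A1: re-runs because A9 16->14; new result 14.
  H12: re-runs because A1 16->14; new result 28.
  B7: re-runs because H12 32->28; new result 20.
  C2: re-runs because B7 24->20; new result 22.
  E10: re-runs because C2 26->22; H12 32->28; new result 22.
  F3: re-runs because C2 26->22; E10 26->22; new result 22.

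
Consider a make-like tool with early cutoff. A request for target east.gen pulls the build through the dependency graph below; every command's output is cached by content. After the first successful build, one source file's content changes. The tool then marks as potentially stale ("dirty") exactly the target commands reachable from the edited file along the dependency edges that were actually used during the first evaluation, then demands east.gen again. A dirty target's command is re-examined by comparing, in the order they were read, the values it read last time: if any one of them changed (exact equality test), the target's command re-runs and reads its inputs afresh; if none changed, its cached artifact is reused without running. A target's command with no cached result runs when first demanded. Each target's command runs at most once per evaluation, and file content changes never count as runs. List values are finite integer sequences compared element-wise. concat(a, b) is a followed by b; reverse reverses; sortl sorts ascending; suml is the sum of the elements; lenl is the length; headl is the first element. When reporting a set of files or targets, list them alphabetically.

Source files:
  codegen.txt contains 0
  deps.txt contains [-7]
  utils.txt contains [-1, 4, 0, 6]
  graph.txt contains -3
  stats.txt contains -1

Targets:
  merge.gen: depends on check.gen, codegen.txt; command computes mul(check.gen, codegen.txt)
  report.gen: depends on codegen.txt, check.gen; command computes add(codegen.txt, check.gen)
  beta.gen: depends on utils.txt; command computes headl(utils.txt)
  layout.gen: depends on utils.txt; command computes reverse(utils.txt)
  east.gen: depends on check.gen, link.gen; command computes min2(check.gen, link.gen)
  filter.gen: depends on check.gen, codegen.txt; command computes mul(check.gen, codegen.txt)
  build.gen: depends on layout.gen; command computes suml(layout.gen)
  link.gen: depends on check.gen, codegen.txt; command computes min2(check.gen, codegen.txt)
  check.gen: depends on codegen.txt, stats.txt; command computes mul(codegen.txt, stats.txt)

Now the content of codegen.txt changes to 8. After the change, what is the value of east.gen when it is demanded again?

First demand of the output computes:
  check.gen = mul(0, -1) = 0
  link.gen = min2(0, 0) = 0
  east.gen = min2(0, 0) = 0

After the edit, cleaning proceeds:
  check.gen: a read changed (codegen.txt 0->8) — executes, giving -8.
  link.gen: a read changed (check.gen 0->-8; codegen.txt 0->8) — executes, giving -8.
  east.gen: a read changed (check.gen 0->-8; link.gen 0->-8) — executes, giving -8.

Demanding east.gen again yields -8.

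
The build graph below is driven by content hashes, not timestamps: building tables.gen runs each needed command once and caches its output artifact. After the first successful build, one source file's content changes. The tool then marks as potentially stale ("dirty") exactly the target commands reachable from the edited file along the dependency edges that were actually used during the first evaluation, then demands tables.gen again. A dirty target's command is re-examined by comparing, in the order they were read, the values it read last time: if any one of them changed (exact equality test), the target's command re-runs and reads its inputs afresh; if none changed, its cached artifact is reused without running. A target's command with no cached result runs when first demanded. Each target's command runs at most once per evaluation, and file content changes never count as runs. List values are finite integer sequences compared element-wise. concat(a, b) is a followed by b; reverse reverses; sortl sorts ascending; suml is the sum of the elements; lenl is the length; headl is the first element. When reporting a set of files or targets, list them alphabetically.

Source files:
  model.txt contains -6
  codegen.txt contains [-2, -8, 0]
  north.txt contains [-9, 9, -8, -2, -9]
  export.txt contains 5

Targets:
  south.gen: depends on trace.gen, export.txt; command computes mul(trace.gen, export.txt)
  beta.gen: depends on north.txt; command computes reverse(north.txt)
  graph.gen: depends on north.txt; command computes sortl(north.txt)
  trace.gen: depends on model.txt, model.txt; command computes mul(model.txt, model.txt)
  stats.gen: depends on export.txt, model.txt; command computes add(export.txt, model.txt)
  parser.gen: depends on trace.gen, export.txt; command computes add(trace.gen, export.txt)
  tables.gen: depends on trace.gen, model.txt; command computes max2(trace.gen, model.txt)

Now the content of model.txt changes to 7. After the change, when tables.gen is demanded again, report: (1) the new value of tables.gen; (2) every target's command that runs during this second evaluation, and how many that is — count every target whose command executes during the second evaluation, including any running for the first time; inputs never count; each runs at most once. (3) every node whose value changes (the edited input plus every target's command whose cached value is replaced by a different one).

tables.gen now evaluates to 49.
Run set: tables.gen, trace.gen (2 run).
Changed values: model.txt, tables.gen, trace.gen.

Initial pass — values computed on the first demand:
  trace.gen = mul(-6, -6) = 36
  tables.gen = max2(36, -6) = 36

Second demand — change propagation:
  trace.gen: re-runs because model.txt -6->7; model.txt -6->7; new result 49.
  tables.gen: re-runs because trace.gen 36->49; model.txt -6->7; new result 49.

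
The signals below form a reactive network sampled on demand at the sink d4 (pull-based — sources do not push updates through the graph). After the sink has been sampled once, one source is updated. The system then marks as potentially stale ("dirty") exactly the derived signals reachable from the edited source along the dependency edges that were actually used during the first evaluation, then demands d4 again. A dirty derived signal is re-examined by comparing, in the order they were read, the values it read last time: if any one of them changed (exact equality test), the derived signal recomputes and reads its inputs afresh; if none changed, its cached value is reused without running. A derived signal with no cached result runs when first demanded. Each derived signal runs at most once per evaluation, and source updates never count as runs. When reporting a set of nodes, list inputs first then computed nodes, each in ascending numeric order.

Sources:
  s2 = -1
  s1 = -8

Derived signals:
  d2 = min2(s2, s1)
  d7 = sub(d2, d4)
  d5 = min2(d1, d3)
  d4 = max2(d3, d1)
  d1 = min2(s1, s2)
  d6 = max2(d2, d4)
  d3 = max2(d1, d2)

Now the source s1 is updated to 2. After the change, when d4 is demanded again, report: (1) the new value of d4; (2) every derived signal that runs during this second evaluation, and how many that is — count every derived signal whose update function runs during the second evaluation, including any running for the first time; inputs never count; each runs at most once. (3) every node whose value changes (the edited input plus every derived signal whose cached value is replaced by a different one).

d4 now evaluates to -1.
Run set: d1, d2, d3, d4 (4 run).
Changed values: s1, d1, d2, d3, d4.

Initial pass — values computed on the first demand:
  d1 = min2(-8, -1) = -8
  d2 = min2(-1, -8) = -8
  d3 = max2(-8, -8) = -8
  d4 = max2(-8, -8) = -8

Second demand — change propagation:
  d1: re-runs because s1 -8->2; new result -1.
  d2: re-runs because s1 -8->2; new result -1.
  d3: re-runs because d1 -8->-1; d2 -8->-1; new result -1.
  d4: re-runs because d3 -8->-1; d1 -8->-1; new result -1.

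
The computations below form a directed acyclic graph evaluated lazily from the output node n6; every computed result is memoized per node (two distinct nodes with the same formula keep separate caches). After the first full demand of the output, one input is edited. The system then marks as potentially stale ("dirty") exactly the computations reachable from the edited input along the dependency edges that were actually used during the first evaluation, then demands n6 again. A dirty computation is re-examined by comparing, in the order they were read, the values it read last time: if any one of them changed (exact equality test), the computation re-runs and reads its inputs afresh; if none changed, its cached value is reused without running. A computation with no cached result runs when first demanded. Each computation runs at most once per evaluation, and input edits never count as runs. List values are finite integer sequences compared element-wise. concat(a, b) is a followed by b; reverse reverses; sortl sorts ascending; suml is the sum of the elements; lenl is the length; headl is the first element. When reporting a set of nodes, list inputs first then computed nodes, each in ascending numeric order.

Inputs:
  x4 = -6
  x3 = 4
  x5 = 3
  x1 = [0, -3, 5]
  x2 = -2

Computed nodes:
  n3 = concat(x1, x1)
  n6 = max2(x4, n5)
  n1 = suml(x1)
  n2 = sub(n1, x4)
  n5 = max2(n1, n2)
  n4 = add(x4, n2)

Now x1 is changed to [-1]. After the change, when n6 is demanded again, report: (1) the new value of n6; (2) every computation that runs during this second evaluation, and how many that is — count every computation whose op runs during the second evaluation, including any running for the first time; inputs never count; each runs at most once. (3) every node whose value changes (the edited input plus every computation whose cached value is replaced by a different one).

Demanding n6 again yields 5.
4 computations run: n1, n2, n5, n6.
The nodes whose values change: x1, n1, n2, n5, n6.

First demand of the output computes:
  n1 = suml([0, -3, 5]) = 2
  n2 = sub(2, -6) = 8
  n5 = max2(2, 8) = 8
  n6 = max2(-6, 8) = 8

After the edit, cleaning proceeds:
  n1: a read changed (x1 [0, -3, 5]->[-1]) — executes, giving -1.
  n2: a read changed (n1 2->-1) — executes, giving 5.
  n5: a read changed (n1 2->-1; n2 8->5) — executes, giving 5.
  n6: a read changed (n5 8->5) — executes, giving 5.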